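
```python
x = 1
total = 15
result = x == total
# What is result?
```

Trace:
`x = 1` → x = 1
`total = 15` → total = 15
`result = x == total` → result = False
So result = False

Answer: False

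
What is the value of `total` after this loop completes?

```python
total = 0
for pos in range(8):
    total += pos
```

Sum of 0 to 7 = 28
`total` takes the values: 0 → 1 → 3 → 6 → 10 → 15 → 21 → 28

Answer: 28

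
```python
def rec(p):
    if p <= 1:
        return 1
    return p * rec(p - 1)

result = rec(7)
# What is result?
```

rec(7) = 7 * 6 * 5 * 4 * 3 * 2 * 1 = 5040

Answer: 5040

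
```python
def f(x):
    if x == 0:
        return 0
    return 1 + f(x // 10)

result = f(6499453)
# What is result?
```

Count of digits of 6499453: 7

Answer: 7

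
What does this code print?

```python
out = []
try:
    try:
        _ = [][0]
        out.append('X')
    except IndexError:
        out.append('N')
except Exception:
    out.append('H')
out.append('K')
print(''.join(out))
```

Execution trace: 'N' (inner except IndexError) → 'K' (after the try/except). Output: NK

Answer: NK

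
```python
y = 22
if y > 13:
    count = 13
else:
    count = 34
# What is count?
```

Trace:
`y = 22` → y = 22
`if y > 13: ...` → y > 13 is True → count = 13
So count = 13

Answer: 13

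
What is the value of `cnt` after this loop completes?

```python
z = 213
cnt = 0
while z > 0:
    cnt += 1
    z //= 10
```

Count digits by repeated division by 10
`cnt` takes the values: 0 → 1 → 2 → 3

Answer: 3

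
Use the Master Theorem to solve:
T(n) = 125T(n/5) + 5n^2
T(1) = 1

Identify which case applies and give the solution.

a=125, b=5, f(n)=5n^2. log_5(125) = 3. Since c=2 < 3, Case 1 applies: T(n) = Θ(n^log_b(a)) = O(n^3).

Answer: O(n^3) - Case 1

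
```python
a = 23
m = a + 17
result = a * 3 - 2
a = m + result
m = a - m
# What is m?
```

Trace:
`a = 23` → a = 23
`m = a + 17` → m = 40
`result = a * 3 - 2` → result = 67
`a = m + result` → a = 107
`m = a - m` → m = 67
So m = 67

Answer: 67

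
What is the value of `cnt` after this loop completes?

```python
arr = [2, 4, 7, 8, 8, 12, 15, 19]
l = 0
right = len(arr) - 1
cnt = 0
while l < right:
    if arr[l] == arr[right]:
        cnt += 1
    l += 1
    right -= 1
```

Count matching pairs from ends
`cnt` takes the values: 0 → 1

Answer: 1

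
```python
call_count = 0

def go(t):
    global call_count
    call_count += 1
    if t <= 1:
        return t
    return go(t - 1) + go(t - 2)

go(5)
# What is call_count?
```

Calls(t) = 1 + Calls(t-1) + Calls(t-2); Calls(0)=Calls(1)=1. For t=5 this gives 15.

Answer: 15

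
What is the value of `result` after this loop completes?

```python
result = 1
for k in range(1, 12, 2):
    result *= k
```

Product of 1, 3, 5, ... up to 11
`result` takes the values: 1 → 3 → 15 → 105 → 945 → 10395

Answer: 10395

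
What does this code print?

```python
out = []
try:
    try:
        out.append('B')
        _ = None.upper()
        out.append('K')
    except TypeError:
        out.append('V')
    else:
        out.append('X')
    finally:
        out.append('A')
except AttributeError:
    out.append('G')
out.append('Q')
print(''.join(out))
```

Execution trace: 'B' (try body) → 'A' (finally) → 'G' (outer except AttributeError) → 'Q' (after the try/except). Output: BAGQ

Answer: BAGQ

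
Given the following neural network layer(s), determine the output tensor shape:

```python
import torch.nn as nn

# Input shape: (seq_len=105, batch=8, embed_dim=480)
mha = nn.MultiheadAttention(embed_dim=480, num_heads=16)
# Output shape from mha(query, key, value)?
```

Input: (105, 8, 480) -> Output: (105, 8, 480)

Answer: (105, 8, 480)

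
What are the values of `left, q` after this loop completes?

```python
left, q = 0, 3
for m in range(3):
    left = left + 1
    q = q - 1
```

left goes 0→3, q goes 3→0
`left, q` takes the values: (0, 3) → (1, 3) → (1, 2) → (2, 2) → (2, 1) → (3, 1) → (3, 0)

Answer: 3, 0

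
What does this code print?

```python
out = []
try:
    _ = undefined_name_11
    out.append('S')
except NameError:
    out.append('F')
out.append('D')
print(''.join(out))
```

Execution trace: 'F' (except NameError) → 'D' (after the try/except). Output: FD

Answer: FD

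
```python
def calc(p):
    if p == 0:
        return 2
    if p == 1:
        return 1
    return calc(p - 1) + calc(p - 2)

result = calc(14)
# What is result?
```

Build up from base cases: calc(0)=2, calc(1)=1, calc(2)=3, calc(3)=4, calc(4)=7, calc(5)=11, calc(6)=18, ..., calc(14)=843

Answer: 843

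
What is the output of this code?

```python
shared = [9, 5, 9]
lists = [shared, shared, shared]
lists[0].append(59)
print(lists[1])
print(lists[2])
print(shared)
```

Key concept: list of same reference.
Step by step:
`shared = [9, 5, 9]` → shared = [9, 5, 9]
`lists = [shared, shared, shared]` → lists = [[9, 5, 9], [9, 5, 9], [9, 5, 9]]
`lists[0].append(59)` → shared = [9, 5, 9, 59]; lists = [[9, 5, 9, 59], [9, 5, 9, 59], [9, 5, 9, 59]]
`print(lists[1])` → prints [9, 5, 9, 59]
`print(lists[2])` → prints [9, 5, 9, 59]
`print(shared)` → prints [9, 5, 9, 59]

Answer:
[9, 5, 9, 59]
[9, 5, 9, 59]
[9, 5, 9, 59]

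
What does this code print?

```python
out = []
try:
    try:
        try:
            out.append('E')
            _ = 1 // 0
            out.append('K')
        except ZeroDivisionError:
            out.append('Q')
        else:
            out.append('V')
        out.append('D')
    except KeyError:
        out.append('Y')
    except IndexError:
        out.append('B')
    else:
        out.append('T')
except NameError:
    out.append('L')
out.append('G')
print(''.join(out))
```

Execution trace: 'E' (inner try body) → 'Q' (inner except ZeroDivisionError) → 'D' (try body, no exception) → 'T' (else) → 'G' (after the try/except). Output: EQDTG

Answer: EQDTG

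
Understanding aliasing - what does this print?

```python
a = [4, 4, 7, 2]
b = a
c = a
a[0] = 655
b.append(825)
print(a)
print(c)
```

Key concept: multiple aliases.
Step by step:
`a = [4, 4, 7, 2]` → a = [4, 4, 7, 2]
`b = a` → b = [4, 4, 7, 2] (same object as a)
`c = a` → c = [4, 4, 7, 2] (same object as a, b)
`a[0] = 655` → a = [655, 4, 7, 2] (same object as b, c); b = [655, 4, 7, 2] (same object as a, c); c = [655, 4, 7, 2] (same object as a, b)
`b.append(825)` → a = [655, 4, 7, 2, 825] (same object as b, c); b = [655, 4, 7, 2, 825] (same object as a, c); c = [655, 4, 7, 2, 825] (same object as a, b)
`print(a)` → prints [655, 4, 7, 2, 825]
`print(c)` → prints [655, 4, 7, 2, 825]

Answer:
[655, 4, 7, 2, 825]
[655, 4, 7, 2, 825]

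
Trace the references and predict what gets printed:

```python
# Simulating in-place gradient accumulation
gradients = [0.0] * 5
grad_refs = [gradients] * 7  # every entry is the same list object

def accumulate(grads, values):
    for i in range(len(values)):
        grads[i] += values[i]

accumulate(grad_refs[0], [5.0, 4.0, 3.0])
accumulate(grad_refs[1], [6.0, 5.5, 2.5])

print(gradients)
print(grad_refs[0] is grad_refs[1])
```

Key concept: gradient accumulation aliasing.
Step by step:
`gradients = [0.0] * 5` → gradients = [0.0, 0.0, 0.0, 0.0, 0.0]
`grad_refs = [gradients] * 7` → grad_refs = [[0.0, 0.0, 0.0, 0.0, 0.0], [0.0, 0.0, 0.0, 0.0, 0.0], [0.0, 0.0, 0.0, 0.0, 0.0], [0.0, 0.0, 0.0, 0.0, 0.0], [0.0, 0.0, 0.0, 0.0, 0.0], [0.0, 0.0, 0.0, 0.0, 0.0], [0.0, 0.0, 0.0, 0.0, 0.0]]
`accumulate(grad_refs[0], [5.0, 4.0, 3.0])` → gradients = [5.0, 4.0, 3.0, 0.0, 0.0]; grad_refs = [[5.0, 4.0, 3.0, 0.0, 0.0], [5.0, 4.0, 3.0, 0.0, 0.0], [5.0, 4.0, 3.0, 0.0, 0.0], [5.0, 4.0, 3.0, 0.0, 0.0], [5.0, 4.0, 3.0, 0.0, 0.0], [5.0, 4.0, 3.0, 0.0, 0.0], [5.0, 4.0, 3.0, 0.0, 0.0]]
`accumulate(grad_refs[1], [6.0, 5.5, 2.5])` → gradients = [11.0, 9.5, 5.5, 0.0, 0.0]; grad_refs = [[11.0, 9.5, 5.5, 0.0, 0.0], [11.0, 9.5, 5.5, 0.0, 0.0], [11.0, 9.5, 5.5, 0.0, 0.0], [11.0, 9.5, 5.5, 0.0, 0.0], [11.0, 9.5, 5.5, 0.0, 0.0], [11.0, 9.5, 5.5, 0.0, 0.0], [11.0, 9.5, 5.5, 0.0, 0.0]]
`print(gradients)` → prints [11.0, 9.5, 5.5, 0.0, 0.0]
`print(grad_refs[0] is grad_refs[1])` → prints True

Answer:
[11.0, 9.5, 5.5, 0.0, 0.0]
True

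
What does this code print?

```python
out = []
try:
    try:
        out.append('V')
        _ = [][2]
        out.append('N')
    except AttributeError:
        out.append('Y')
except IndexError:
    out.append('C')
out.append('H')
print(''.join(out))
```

Execution trace: 'V' (try body) → 'C' (outer except IndexError) → 'H' (after the try/except). Output: VCH

Answer: VCH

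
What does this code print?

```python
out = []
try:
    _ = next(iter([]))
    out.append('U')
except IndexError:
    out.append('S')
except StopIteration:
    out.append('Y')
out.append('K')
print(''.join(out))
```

Execution trace: 'Y' (except StopIteration) → 'K' (after the try/except). Output: YK

Answer: YK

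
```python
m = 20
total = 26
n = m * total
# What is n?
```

Trace:
`m = 20` → m = 20
`total = 26` → total = 26
`n = m * total` → n = 520
So n = 520

Answer: 520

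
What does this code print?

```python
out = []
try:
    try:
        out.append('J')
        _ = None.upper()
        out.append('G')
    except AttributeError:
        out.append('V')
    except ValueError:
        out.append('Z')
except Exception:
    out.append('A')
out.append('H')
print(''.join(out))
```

Execution trace: 'J' (inner try body) → 'V' (inner except AttributeError) → 'H' (after the try/except). Output: JVH

Answer: JVH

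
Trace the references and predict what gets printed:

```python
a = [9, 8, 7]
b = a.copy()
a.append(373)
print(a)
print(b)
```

Key concept: list.copy() creates independent copy.
Step by step:
`a = [9, 8, 7]` → a = [9, 8, 7]
`b = a.copy()` → b = [9, 8, 7]
`a.append(373)` → a = [9, 8, 7, 373]
`print(a)` → prints [9, 8, 7, 373]
`print(b)` → prints [9, 8, 7]

Answer:
[9, 8, 7, 373]
[9, 8, 7]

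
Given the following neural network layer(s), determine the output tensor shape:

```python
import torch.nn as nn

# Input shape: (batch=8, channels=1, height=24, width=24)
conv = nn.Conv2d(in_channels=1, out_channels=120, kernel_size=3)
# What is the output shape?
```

Input: (8, 1, 24, 24) -> Output: (8, 120, 22, 22)

Answer: (8, 120, 22, 22)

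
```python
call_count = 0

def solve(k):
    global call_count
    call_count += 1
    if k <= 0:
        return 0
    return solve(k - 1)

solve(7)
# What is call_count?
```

Linear recursion stepping by 1: 8 calls from k=7 down to ≤0.

Answer: 8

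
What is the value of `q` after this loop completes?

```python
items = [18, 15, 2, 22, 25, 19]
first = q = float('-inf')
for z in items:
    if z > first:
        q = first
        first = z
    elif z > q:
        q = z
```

Second largest (with repeats) in [18, 15, 2, 22, 25, 19]
`q` takes the values: -inf → 15 → 18 → 22

Answer: 22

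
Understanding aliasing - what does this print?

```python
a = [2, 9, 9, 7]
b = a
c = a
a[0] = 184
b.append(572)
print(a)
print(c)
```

Key concept: multiple aliases.
Step by step:
`a = [2, 9, 9, 7]` → a = [2, 9, 9, 7]
`b = a` → b = [2, 9, 9, 7] (same object as a)
`c = a` → c = [2, 9, 9, 7] (same object as a, b)
`a[0] = 184` → a = [184, 9, 9, 7] (same object as b, c); b = [184, 9, 9, 7] (same object as a, c); c = [184, 9, 9, 7] (same object as a, b)
`b.append(572)` → a = [184, 9, 9, 7, 572] (same object as b, c); b = [184, 9, 9, 7, 572] (same object as a, c); c = [184, 9, 9, 7, 572] (same object as a, b)
`print(a)` → prints [184, 9, 9, 7, 572]
`print(c)` → prints [184, 9, 9, 7, 572]

Answer:
[184, 9, 9, 7, 572]
[184, 9, 9, 7, 572]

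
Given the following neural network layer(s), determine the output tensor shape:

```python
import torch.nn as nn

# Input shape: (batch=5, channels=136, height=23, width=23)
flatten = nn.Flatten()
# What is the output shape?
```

Input: (5, 136, 23, 23) -> Output: (5, 71944)

Answer: (5, 71944)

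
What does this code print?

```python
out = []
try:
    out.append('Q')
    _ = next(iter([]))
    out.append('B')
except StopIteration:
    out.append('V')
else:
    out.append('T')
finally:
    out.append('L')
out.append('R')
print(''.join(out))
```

Execution trace: 'Q' (try body) → 'V' (except StopIteration) → 'L' (finally) → 'R' (after the try/except). Output: QVLR

Answer: QVLR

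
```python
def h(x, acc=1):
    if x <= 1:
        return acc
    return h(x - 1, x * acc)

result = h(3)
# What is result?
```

Accumulator trace (n, acc): (3, 1) -> (2, 3) -> (1, 6) -> return 6

Answer: 6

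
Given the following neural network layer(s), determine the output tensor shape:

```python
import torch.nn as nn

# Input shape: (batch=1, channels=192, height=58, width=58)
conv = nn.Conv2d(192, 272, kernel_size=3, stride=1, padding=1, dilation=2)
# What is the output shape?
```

Input: (1, 192, 58, 58) -> Output: (1, 272, 56, 56)

Answer: (1, 272, 56, 56)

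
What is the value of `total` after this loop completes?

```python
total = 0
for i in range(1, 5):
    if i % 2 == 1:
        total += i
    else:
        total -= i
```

Add odd, subtract even
`total` takes the values: 0 → 1 → -1 → 2 → -2

Answer: -2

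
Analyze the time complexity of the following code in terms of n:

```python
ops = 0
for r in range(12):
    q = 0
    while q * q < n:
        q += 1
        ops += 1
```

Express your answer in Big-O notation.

Each loop level contributes: 1 × √n. Multiplying the contributions gives O(√n).

Answer: O(√n)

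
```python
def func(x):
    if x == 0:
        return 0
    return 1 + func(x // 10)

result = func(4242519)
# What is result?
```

Count of digits of 4242519: 7

Answer: 7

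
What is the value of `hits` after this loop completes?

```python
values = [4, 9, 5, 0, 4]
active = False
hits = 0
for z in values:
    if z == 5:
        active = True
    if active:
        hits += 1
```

Count elements after first 5 in [4, 9, 5, 0, 4]
`hits` takes the values: 0 → 1 → 2 → 3

Answer: 3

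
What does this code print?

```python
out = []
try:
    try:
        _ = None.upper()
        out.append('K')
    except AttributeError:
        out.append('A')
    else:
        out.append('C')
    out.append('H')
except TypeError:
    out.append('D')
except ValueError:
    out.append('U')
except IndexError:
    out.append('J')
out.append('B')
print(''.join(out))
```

Execution trace: 'A' (inner except AttributeError) → 'H' (try body, no exception) → 'B' (after the try/except). Output: AHB

Answer: AHB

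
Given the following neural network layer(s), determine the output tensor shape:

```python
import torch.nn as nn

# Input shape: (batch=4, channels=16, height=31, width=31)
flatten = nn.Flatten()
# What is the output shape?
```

Input: (4, 16, 31, 31) -> Output: (4, 15376)

Answer: (4, 15376)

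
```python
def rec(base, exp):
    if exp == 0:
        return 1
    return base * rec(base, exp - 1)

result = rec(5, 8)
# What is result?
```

rec(5, 8) = 5 * 5 * 5 * 5 * 5 * 5 * 5 * 5 = 390625

Answer: 390625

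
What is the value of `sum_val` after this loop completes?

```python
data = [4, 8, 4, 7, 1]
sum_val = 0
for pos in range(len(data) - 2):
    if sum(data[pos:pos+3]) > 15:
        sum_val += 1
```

Count windows with sum > 15
`sum_val` takes the values: 0 → 1 → 2

Answer: 2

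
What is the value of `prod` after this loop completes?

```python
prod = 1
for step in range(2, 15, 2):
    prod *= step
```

Product of even numbers 2 to 14
`prod` takes the values: 1 → 2 → 8 → 48 → 384 → 3840 → 46080 → 645120

Answer: 645120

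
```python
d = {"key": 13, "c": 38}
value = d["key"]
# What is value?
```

Trace:
`d = {"key": 13, "c": 38}` → d = {'key': 13, 'c': 38}
`value = d["key"]` → value = 13
So value = 13

Answer: 13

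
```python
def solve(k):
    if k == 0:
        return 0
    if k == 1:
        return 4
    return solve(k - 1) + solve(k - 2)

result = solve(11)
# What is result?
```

Build up from base cases: solve(0)=0, solve(1)=4, solve(2)=4, solve(3)=8, solve(4)=12, solve(5)=20, solve(6)=32, ..., solve(11)=356

Answer: 356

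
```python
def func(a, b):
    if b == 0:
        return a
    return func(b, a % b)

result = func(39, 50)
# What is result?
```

func(39, 50) -> func(50, 39) -> func(39, 11) -> func(11, 6) -> func(6, 5) -> func(5, 1) -> func(1, 0) -> 1

Answer: 1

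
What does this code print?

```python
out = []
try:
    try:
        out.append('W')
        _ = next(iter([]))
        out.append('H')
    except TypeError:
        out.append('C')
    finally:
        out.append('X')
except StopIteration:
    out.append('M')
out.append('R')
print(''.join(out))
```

Execution trace: 'W' (try body) → 'X' (finally) → 'M' (outer except StopIteration) → 'R' (after the try/except). Output: WXMR

Answer: WXMR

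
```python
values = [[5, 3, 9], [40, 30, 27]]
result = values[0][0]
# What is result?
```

Trace:
`values = [[5, 3, 9], [40, 30, 27]]` → values = [[5, 3, 9], [40, 30, 27]]
`result = values[0][0]` → result = 5
So result = 5

Answer: 5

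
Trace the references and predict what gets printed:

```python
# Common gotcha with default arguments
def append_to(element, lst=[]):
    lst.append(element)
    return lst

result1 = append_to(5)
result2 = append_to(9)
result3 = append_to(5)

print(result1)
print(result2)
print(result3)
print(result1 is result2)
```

Key concept: mutable default argument gotcha.
Step by step:
`result1 = append_to(5)` → result1 = [5]
`result2 = append_to(9)` → result1 = [5, 9] (same object as result2); result2 = [5, 9] (same object as result1)
`result3 = append_to(5)` → result1 = [5, 9, 5] (same object as result2, result3); result2 = [5, 9, 5] (same object as result1, result3); result3 = [5, 9, 5] (same object as result1, result2)
`print(result1)` → prints [5, 9, 5]
`print(result2)` → prints [5, 9, 5]
`print(result3)` → prints [5, 9, 5]
`print(result1 is result2)` → prints True

Answer:
[5, 9, 5]
[5, 9, 5]
[5, 9, 5]
True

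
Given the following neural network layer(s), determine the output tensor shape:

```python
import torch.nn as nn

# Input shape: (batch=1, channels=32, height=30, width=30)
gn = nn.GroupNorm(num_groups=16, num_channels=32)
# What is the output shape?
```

Input: (1, 32, 30, 30) -> Output: (1, 32, 30, 30)

Answer: (1, 32, 30, 30)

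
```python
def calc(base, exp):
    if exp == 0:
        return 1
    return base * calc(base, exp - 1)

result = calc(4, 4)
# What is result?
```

calc(4, 4) = 4 * 4 * 4 * 4 = 256

Answer: 256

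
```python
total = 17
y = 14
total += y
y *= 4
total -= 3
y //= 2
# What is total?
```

Trace:
`total = 17` → total = 17
`y = 14` → y = 14
`total += y` → total = 31
`y *= 4` → y = 56
`total -= 3` → total = 28
`y //= 2` → y = 28
So total = 28

Answer: 28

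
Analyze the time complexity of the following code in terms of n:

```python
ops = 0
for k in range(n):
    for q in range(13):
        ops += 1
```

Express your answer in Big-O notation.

Each loop level contributes: n × 1. Multiplying the contributions gives O(n).

Answer: O(n)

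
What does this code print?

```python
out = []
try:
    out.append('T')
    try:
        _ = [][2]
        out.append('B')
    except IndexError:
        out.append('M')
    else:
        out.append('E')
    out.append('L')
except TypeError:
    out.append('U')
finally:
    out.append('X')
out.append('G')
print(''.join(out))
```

Execution trace: 'T' (try body) → 'M' (inner except IndexError) → 'L' (try body, no exception) → 'X' (finally) → 'G' (after the try/except). Output: TMLXG

Answer: TMLXG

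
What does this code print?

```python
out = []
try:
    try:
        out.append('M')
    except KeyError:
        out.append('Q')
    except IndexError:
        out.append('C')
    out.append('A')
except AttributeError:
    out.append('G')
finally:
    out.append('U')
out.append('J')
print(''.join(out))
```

Execution trace: 'M' (inner try body, no exception) → 'A' (try body, no exception) → 'U' (finally) → 'J' (after the try/except). Output: MAUJ

Answer: MAUJ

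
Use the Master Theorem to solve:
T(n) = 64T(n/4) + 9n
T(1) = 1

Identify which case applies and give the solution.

a=64, b=4, f(n)=9n. log_4(64) = 3. Since c=1 < 3, Case 1 applies: T(n) = Θ(n^log_b(a)) = O(n^3).

Answer: O(n^3) - Case 1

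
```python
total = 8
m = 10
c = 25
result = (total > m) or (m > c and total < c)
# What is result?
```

Trace:
`total = 8` → total = 8
`m = 10` → m = 10
`c = 25` → c = 25
`result = (total > m) or (m > c and total < c)` → result = False
So result = False

Answer: False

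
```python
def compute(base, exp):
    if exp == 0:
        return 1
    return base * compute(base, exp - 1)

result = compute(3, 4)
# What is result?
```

compute(3, 4) = 3 * 3 * 3 * 3 = 81

Answer: 81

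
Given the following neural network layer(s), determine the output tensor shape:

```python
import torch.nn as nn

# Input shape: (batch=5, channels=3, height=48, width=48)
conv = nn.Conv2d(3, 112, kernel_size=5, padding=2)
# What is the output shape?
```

Input: (5, 3, 48, 48) -> Output: (5, 112, 48, 48)

Answer: (5, 112, 48, 48)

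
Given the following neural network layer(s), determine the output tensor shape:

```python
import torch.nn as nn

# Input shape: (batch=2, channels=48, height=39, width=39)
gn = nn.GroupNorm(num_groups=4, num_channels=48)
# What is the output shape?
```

Input: (2, 48, 39, 39) -> Output: (2, 48, 39, 39)

Answer: (2, 48, 39, 39)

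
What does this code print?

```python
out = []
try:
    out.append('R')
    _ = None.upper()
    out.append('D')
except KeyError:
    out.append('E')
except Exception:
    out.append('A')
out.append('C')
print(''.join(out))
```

Execution trace: 'R' (try body) → 'A' (except Exception) → 'C' (after the try/except). Output: RAC

Answer: RAC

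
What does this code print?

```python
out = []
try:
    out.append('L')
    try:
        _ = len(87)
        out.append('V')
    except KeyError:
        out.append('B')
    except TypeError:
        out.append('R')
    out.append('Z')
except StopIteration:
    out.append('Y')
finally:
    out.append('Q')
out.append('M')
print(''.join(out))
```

Execution trace: 'L' (try body) → 'R' (inner except TypeError) → 'Z' (try body, no exception) → 'Q' (finally) → 'M' (after the try/except). Output: LRZQM

Answer: LRZQM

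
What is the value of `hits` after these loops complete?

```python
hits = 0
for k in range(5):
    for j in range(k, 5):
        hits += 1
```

Upper triangle: 5 + 4 + ... + 1
`hits` takes the values: 0 → 1 → 2 → 3 → 4 → 5 → 6 → 7 → 8 → 9 → 10 → 11 → 12 → 13 → 14 → 15

Answer: 15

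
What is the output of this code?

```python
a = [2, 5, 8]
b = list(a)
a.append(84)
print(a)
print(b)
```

Key concept: list() constructor creates copy.
Step by step:
`a = [2, 5, 8]` → a = [2, 5, 8]
`b = list(a)` → b = [2, 5, 8]
`a.append(84)` → a = [2, 5, 8, 84]
`print(a)` → prints [2, 5, 8, 84]
`print(b)` → prints [2, 5, 8]

Answer:
[2, 5, 8, 84]
[2, 5, 8]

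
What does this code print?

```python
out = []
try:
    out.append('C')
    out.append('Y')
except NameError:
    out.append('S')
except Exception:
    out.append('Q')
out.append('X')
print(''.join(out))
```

Execution trace: 'C' (try body) → 'Y' (try body, no exception) → 'X' (after the try/except). Output: CYX

Answer: CYX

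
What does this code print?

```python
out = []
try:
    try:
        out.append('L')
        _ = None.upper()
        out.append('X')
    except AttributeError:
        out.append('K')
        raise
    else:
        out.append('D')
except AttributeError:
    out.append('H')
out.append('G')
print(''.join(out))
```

Execution trace: 'L' (inner try body) → 'K' (inner except AttributeError) → 'H' (outer except AttributeError) → 'G' (after the try/except). Output: LKHG

Answer: LKHG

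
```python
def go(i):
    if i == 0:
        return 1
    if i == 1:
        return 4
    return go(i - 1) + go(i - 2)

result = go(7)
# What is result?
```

Build up from base cases: go(0)=1, go(1)=4, go(2)=5, go(3)=9, go(4)=14, go(5)=23, go(6)=37, ..., go(7)=60

Answer: 60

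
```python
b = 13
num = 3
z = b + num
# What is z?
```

Trace:
`b = 13` → b = 13
`num = 3` → num = 3
`z = b + num` → z = 16
So z = 16

Answer: 16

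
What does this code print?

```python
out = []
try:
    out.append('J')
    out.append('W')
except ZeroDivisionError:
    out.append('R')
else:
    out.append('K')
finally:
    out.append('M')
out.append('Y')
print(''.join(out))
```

Execution trace: 'J' (try body) → 'W' (try body, no exception) → 'K' (else) → 'M' (finally) → 'Y' (after the try/except). Output: JWKMY

Answer: JWKMY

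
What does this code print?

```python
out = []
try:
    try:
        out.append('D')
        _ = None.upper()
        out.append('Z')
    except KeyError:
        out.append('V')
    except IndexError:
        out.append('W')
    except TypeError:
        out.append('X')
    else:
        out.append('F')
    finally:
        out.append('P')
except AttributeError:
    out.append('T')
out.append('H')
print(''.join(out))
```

Execution trace: 'D' (try body) → 'P' (finally) → 'T' (outer except AttributeError) → 'H' (after the try/except). Output: DPTH

Answer: DPTH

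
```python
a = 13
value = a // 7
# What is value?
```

Trace:
`a = 13` → a = 13
`value = a // 7` → value = 1
So value = 1

Answer: 1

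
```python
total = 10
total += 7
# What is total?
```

Trace:
`total = 10` → total = 10
`total += 7` → total = 17
So total = 17

Answer: 17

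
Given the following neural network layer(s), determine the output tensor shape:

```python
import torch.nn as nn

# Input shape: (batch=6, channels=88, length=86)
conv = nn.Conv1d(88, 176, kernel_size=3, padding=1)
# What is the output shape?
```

Input: (6, 88, 86) -> Output: (6, 176, 86)

Answer: (6, 176, 86)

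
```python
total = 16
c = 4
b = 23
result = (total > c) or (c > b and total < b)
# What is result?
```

Trace:
`total = 16` → total = 16
`c = 4` → c = 4
`b = 23` → b = 23
`result = (total > c) or (c > b and total < b)` → result = True
So result = True

Answer: True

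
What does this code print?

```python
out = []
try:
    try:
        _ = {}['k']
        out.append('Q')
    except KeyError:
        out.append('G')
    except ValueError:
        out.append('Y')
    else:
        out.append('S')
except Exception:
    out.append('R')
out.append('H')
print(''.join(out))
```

Execution trace: 'G' (inner except KeyError) → 'H' (after the try/except). Output: GH

Answer: GH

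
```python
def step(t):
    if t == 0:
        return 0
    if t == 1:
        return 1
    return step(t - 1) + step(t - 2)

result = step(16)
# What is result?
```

Build up from base cases: step(0)=0, step(1)=1, step(2)=1, step(3)=2, step(4)=3, step(5)=5, step(6)=8, ..., step(16)=987

Answer: 987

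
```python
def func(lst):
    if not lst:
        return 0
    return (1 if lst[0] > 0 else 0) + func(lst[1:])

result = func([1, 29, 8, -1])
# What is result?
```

Count of positive elements in [1, 29, 8, -1] = 3

Answer: 3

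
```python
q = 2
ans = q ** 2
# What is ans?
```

Trace:
`q = 2` → q = 2
`ans = q ** 2` → ans = 4
So ans = 4

Answer: 4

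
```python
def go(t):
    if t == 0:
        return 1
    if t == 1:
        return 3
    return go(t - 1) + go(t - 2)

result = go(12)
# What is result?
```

Build up from base cases: go(0)=1, go(1)=3, go(2)=4, go(3)=7, go(4)=11, go(5)=18, go(6)=29, ..., go(12)=521

Answer: 521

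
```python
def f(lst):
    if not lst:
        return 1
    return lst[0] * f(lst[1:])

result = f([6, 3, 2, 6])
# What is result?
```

Product over [6, 3, 2, 6] = 6 * 3 * 2 * 6 = 216

Answer: 216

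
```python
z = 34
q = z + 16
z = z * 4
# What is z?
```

Trace:
`z = 34` → z = 34
`q = z + 16` → q = 50
`z = z * 4` → z = 136
So z = 136

Answer: 136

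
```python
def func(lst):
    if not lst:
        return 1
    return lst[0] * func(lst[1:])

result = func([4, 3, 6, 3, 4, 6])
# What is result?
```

Product over [4, 3, 6, 3, 4, 6] = 4 * 3 * 6 * 3 * 4 * 6 = 5184

Answer: 5184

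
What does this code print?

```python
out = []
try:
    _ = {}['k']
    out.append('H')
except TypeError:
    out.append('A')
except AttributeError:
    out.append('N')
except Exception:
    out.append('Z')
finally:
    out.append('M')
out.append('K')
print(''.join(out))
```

Execution trace: 'Z' (except Exception) → 'M' (finally) → 'K' (after the try/except). Output: ZMK

Answer: ZMK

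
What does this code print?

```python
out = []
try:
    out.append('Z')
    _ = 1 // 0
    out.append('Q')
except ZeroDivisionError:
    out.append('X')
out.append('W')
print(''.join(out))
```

Execution trace: 'Z' (try body) → 'X' (except ZeroDivisionError) → 'W' (after the try/except). Output: ZXW

Answer: ZXW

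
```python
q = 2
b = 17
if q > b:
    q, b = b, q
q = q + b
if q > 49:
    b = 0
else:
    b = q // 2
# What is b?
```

Trace:
`q = 2` → q = 2
`b = 17` → b = 17
`if q > b: ...` → q > b is False → no variable changes
`q = q + b` → q = 19
`if q > 49: ...` → q > 49 is False, take else branch → b = 9
So b = 9

Answer: 9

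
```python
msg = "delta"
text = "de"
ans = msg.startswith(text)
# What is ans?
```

Trace:
`msg = "delta"` → msg = 'delta'
`text = "de"` → text = 'de'
`ans = msg.startswith(text)` → ans = True
So ans = True

Answer: True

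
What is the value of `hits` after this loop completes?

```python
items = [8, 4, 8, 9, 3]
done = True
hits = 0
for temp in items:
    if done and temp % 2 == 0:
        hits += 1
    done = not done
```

Count even values at even positions
`hits` takes the values: 0 → 1 → 2

Answer: 2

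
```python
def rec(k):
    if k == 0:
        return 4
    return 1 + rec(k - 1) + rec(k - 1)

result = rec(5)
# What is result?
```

rec(k) = 1 + 2·rec(k-1), rec(0)=4. Closed form: (4+1)·2^5 - 1 = 159.

Answer: 159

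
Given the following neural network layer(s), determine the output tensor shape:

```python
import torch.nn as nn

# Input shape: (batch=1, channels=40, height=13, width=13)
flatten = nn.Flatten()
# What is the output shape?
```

Input: (1, 40, 13, 13) -> Output: (1, 6760)

Answer: (1, 6760)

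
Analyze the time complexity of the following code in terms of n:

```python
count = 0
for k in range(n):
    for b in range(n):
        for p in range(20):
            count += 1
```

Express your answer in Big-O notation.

Each loop level contributes: n × n × 1. Multiplying the contributions gives O(n^2).

Answer: O(n^2)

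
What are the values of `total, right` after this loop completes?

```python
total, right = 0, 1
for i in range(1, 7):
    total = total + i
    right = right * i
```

Sum and factorial of 1 to 6
`total, right` takes the values: (0, 1) → (1, 1) → (3, 1) → (3, 2) → (6, 2) → (6, 6) → (10, 6) → (10, 24) → (15, 24) → (15, 120) → (21, 120) → (21, 720)

Answer: 21, 720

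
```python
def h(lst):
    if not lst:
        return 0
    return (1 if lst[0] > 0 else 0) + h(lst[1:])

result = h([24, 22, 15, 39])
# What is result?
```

Count of positive elements in [24, 22, 15, 39] = 4

Answer: 4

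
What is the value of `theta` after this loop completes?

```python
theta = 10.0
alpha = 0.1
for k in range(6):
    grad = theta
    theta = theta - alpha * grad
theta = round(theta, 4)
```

Gradient descent: w = 10.0 * (1 - 0.1)^6
`theta` takes the values: 10.0 → 9.0 → 8.1 → 7.29 → 6.561 → 5.9049 → 5.31441 → 5.3144

Answer: 5.3144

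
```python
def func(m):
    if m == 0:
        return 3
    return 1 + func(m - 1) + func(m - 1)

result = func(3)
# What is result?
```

func(m) = 1 + 2·func(m-1), func(0)=3. Closed form: (3+1)·2^3 - 1 = 31.

Answer: 31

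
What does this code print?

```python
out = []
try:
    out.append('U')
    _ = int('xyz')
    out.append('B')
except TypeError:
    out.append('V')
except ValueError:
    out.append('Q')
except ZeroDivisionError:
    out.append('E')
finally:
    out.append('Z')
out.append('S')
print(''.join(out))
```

Execution trace: 'U' (try body) → 'Q' (except ValueError) → 'Z' (finally) → 'S' (after the try/except). Output: UQZS

Answer: UQZS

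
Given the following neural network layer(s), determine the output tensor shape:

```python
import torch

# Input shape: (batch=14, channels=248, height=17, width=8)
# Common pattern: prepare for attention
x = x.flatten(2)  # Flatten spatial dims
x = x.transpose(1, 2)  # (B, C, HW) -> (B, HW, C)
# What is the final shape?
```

Input: (14, 248, 17, 8) -> after flatten(2): (14, 248, 136) -> Output: (14, 136, 248)

Answer: (14, 136, 248)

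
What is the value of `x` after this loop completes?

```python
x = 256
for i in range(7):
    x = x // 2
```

Halve 7 times: 256 // 2^7 = 2
`x` takes the values: 256 → 128 → 64 → 32 → 16 → 8 → 4 → 2

Answer: 2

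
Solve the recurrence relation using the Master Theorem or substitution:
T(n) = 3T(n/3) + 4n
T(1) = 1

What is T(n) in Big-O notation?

By Master Theorem: a=3, b=3, f(n)=4n. Since log_3(3) = 1 and f(n) = Θ(n^1), Case 2 applies. T(n) = O(n log n).

Answer: O(n log n)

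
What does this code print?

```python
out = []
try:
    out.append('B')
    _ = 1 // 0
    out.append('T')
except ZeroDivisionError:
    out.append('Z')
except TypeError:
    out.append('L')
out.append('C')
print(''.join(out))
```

Execution trace: 'B' (try body) → 'Z' (except ZeroDivisionError) → 'C' (after the try/except). Output: BZC

Answer: BZC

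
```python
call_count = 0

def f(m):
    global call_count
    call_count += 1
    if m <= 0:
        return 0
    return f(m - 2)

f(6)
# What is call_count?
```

Linear recursion stepping by 2: 4 calls from m=6 down to ≤0.

Answer: 4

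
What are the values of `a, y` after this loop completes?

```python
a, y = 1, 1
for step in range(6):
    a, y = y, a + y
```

Fibonacci: after 6 iterations
`a, y` takes the values: (1, 1) → (1, 2) → (2, 3) → (3, 5) → (5, 8) → (8, 13) → (13, 21)

Answer: 13, 21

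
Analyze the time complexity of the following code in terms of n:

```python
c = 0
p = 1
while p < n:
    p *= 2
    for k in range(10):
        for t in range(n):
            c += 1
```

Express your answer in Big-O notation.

Each loop level contributes: log n × 1 × n. Multiplying the contributions gives O(n log n).

Answer: O(n log n)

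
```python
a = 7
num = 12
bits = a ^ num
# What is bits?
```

Trace:
`a = 7` → a = 7
`num = 12` → num = 12
`bits = a ^ num` → bits = 11
So bits = 11

Answer: 11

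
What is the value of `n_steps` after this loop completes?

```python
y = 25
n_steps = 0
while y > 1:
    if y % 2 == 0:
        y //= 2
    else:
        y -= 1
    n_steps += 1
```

Steps to reduce 25 to 1
`n_steps` takes the values: 0 → 1 → 2 → 3 → 4 → 5 → 6

Answer: 6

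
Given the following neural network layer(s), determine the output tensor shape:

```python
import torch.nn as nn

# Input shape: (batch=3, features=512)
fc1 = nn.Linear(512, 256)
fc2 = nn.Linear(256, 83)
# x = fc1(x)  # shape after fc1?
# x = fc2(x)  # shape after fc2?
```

Input: (3, 512) -> after fc1: (3, 256) -> Output: (3, 83)

Answer: (3, 83)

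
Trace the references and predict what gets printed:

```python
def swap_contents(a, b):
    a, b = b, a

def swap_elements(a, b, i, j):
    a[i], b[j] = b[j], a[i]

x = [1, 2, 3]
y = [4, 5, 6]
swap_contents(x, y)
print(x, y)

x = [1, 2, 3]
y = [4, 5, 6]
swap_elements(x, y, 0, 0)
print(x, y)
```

Key concept: parameter rebinding vs mutation.
Step by step:
`x = [1, 2, 3]` → x = [1, 2, 3]
`y = [4, 5, 6]` → y = [4, 5, 6]
`swap_contents(x, y)` → no visible change to tracked variables
`print(x, y)` → prints [1, 2, 3] [4, 5, 6]
`x = [1, 2, 3]` → x = [1, 2, 3]
`y = [4, 5, 6]` → y = [4, 5, 6]
`swap_elements(x, y, 0, 0)` → x = [4, 2, 3]; y = [1, 5, 6]
`print(x, y)` → prints [4, 2, 3] [1, 5, 6]

Answer:
[1, 2, 3] [4, 5, 6]
[4, 2, 3] [1, 5, 6]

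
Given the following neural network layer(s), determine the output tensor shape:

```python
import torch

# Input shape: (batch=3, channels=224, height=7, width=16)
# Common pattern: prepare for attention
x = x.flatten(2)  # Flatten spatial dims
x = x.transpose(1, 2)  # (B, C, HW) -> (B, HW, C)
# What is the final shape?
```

Input: (3, 224, 7, 16) -> after flatten(2): (3, 224, 112) -> Output: (3, 112, 224)

Answer: (3, 112, 224)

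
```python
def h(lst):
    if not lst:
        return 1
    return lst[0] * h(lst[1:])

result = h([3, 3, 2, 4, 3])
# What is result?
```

Product over [3, 3, 2, 4, 3] = 3 * 3 * 2 * 4 * 3 = 216

Answer: 216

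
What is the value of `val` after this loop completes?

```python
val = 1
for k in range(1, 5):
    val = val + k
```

Start at 1, add 1 through 4
`val` takes the values: 1 → 2 → 4 → 7 → 11

Answer: 11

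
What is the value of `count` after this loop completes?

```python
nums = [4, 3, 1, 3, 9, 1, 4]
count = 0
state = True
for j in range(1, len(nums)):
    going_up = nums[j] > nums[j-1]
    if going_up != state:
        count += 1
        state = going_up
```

Count direction changes in [4, 3, 1, 3, 9, 1, 4]
`count` takes the values: 0 → 1 → 2 → 3 → 4

Answer: 4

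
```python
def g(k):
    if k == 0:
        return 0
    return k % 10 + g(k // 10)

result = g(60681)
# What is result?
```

Sum of digits of 60681: 1 + 8 + 6 + 0 + 6 = 21

Answer: 21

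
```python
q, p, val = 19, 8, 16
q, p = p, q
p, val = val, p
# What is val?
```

Trace:
`q, p, val = 19, 8, 16` → q = 19; p = 8; val = 16
`q, p = p, q` → q = 8; p = 19
`p, val = val, p` → p = 16; val = 19
So val = 19

Answer: 19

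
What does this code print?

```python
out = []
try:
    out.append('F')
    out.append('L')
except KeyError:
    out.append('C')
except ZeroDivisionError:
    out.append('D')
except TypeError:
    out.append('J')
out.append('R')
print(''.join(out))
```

Execution trace: 'F' (try body) → 'L' (try body, no exception) → 'R' (after the try/except). Output: FLR

Answer: FLR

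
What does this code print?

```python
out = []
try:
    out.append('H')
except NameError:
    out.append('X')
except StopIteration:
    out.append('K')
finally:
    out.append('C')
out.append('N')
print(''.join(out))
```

Execution trace: 'H' (try body, no exception) → 'C' (finally) → 'N' (after the try/except). Output: HCN

Answer: HCN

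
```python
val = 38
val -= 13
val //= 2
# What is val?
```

Trace:
`val = 38` → val = 38
`val -= 13` → val = 25
`val //= 2` → val = 12
So val = 12

Answer: 12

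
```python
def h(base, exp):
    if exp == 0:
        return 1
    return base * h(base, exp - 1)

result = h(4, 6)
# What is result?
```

h(4, 6) = 4 * 4 * 4 * 4 * 4 * 4 = 4096

Answer: 4096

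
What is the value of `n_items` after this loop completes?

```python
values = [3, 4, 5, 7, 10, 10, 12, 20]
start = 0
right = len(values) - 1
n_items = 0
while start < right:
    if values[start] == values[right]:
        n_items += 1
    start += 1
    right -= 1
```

Count matching pairs from ends
`n_items` takes the values: 0

Answer: 0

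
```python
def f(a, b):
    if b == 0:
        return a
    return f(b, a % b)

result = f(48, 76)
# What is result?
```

f(48, 76) -> f(76, 48) -> f(48, 28) -> f(28, 20) -> f(20, 8) -> f(8, 4) -> f(4, 0) -> 4

Answer: 4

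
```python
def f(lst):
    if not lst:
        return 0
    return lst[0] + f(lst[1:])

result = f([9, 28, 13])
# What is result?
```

9 + 28 + 13 + 0 = 50

Answer: 50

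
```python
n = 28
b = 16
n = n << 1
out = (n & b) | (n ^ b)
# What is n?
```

Trace:
`n = 28` → n = 28
`b = 16` → b = 16
`n = n << 1` → n = 56
`out = (n & b) | (n ^ b)` → out = 56
So n = 56

Answer: 56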